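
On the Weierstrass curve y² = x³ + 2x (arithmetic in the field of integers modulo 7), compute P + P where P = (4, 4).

(0, 0)

tangent at (4, 4): λ = (3·4² + 2)/(2·4) ≡ 1/1. 1⁻¹ ≡ 1 (mod 7), so λ ≡ 1·1 ≡ 1.
  x = λ² - 4 - 4 = 1 - 8 ≡ 0; y = λ·(4 - 0) - 4 ≡ 0. → (0, 0)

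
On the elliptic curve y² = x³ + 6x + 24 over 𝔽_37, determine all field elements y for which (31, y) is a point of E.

x³ + 6x + 24 = 30001 ≡ 31 (mod 37).
31 is a non-residue mod 37; no y exists.

none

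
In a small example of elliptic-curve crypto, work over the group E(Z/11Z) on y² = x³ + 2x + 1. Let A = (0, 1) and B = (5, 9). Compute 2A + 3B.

(5, 9)

First 2A:
Repeated addition: build up to 2A.
2A: tangent at (0, 1): λ = (3·0² + 2)/(2·1) ≡ 2/2. 2⁻¹ ≡ 6 (mod 11), so λ ≡ 2·6 ≡ 1.
  x = λ² - 0 - 0 = 1 - 0 ≡ 1; y = λ·(0 - 1) - 1 ≡ 9. → (1, 9)
2A = (1, 9).
Next 3B:
Repeated addition: build up to 3B.
2B: tangent at (5, 9): λ = (3·5² + 2)/(2·9) ≡ 0/7. 7⁻¹ ≡ 8 (mod 11) since 7·8 = 56 ≡ 1, so λ ≡ 0·8 ≡ 0.
  x = λ² - 5 - 5 = 0 - 10 ≡ 1; y = λ·(5 - 1) - 9 ≡ 2. → (1, 2)
3B: (1, 2) + (5, 9). λ = (9 - 2)/(5 - 1) ≡ 7/4 mod 11. 4⁻¹ ≡ 3 (mod 11), so λ ≡ 10.
  x = λ² - 1 - 5 = 100 - 6 ≡ 6; y = λ·(1 - 6) - 2 ≡ 3. → (6, 3)
3B = (6, 3).
Finally 2A + 3B:
(1, 9) + (6, 3). λ = (3 - 9)/(6 - 1) ≡ 5/5 mod 11. 5⁻¹ ≡ 9 (mod 11) since 5·9 = 45 ≡ 1, so λ ≡ 1.
  x = λ² - 1 - 6 = 1 - 7 ≡ 5; y = λ·(1 - 5) - 9 ≡ 9. → (5, 9)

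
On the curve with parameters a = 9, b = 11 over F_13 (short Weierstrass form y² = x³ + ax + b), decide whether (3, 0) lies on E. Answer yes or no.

y² = 0² ≡ 0; x³ + 9x + 11 = 65 ≡ 0 (mod 13). 0 = 0.

yes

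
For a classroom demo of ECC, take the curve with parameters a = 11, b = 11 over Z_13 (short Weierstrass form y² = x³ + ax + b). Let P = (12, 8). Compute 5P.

O

Double-and-add on 5 = (101)₂. Start with P = (12, 8) for the leading 1-bit.
double: tangent at (12, 8): λ = (3·12² + 11)/(2·8) ≡ 1/3. 3⁻¹ ≡ 9 (mod 13), so λ ≡ 1·9 ≡ 9.
  x = λ² - 12 - 12 = 81 - 24 ≡ 5; y = λ·(12 - 5) - 8 ≡ 3. → (5, 3)
double: tangent at (5, 3): λ = (3·5² + 11)/(2·3) ≡ 8/6. 6⁻¹ ≡ 11 (mod 13), so λ ≡ 8·11 ≡ 10.
  x = λ² - 5 - 5 = 100 - 10 ≡ 12; y = λ·(5 - 12) - 3 ≡ 5. → (12, 5)
add P: (12, 5) + (12, 8): same x and y₁ ≡ -y₂, so the sum is O.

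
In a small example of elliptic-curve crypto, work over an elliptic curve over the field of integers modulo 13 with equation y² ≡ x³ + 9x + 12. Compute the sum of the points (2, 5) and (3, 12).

(5, 0)

(2, 5) + (3, 12). λ = (12 - 5)/(3 - 2) ≡ 7/1 mod 13. 1⁻¹ ≡ 1 (mod 13), so λ ≡ 7.
  x = λ² - 2 - 3 = 49 - 5 ≡ 5; y = λ·(2 - 5) - 5 ≡ 0. → (5, 0)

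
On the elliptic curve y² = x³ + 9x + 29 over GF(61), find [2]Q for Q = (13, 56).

(16, 50)

tangent at (13, 56): λ = (3·13² + 9)/(2·56) ≡ 28/51. 51⁻¹ ≡ 6 (mod 61) since 51·6 = 306 ≡ 1, so λ ≡ 28·6 ≡ 46.
  x = λ² - 13 - 13 = 2116 - 26 ≡ 16; y = λ·(13 - 16) - 56 ≡ 50. → (16, 50)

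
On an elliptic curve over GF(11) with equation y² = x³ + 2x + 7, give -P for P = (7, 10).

(7, 1)

-(7, 10) = (7, -10 mod 11) = (7, 1).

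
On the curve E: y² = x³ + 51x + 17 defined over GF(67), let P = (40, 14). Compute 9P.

(27, 46)

Double-and-add on 9 = (1001)₂. Start with P = (40, 14) for the leading 1-bit.
double: tangent at (40, 14): λ = (3·40² + 51)/(2·14) ≡ 27/28. 28⁻¹ ≡ 12 (mod 67) since 28·12 = 336 ≡ 1, so λ ≡ 27·12 ≡ 56.
  x = λ² - 40 - 40 = 3136 - 80 ≡ 41; y = λ·(40 - 41) - 14 ≡ 64. → (41, 64)
double: tangent at (41, 64): λ = (3·41² + 51)/(2·64) ≡ 2/61. 61⁻¹ ≡ 11 (mod 67), so λ ≡ 2·11 ≡ 22.
  x = λ² - 41 - 41 = 484 - 82 ≡ 0; y = λ·(41 - 0) - 64 ≡ 34. → (0, 34)
double: tangent at (0, 34): λ = (3·0² + 51)/(2·34) ≡ 51/1. 1⁻¹ ≡ 1 (mod 67), so λ ≡ 51·1 ≡ 51.
  x = λ² - 0 - 0 = 2601 - 0 ≡ 55; y = λ·(0 - 55) - 34 ≡ 42. → (55, 42)
add P: (55, 42) + (40, 14). λ = (14 - 42)/(40 - 55) ≡ 39/52 mod 67. 52⁻¹ ≡ 58 (mod 67) since 52·58 = 3016 ≡ 1, so λ ≡ 51.
  x = λ² - 55 - 40 = 2601 - 95 ≡ 27; y = λ·(55 - 27) - 42 ≡ 46. → (27, 46)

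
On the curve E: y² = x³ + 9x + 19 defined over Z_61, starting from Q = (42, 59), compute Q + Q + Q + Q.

Repeated addition: build up to 4Q.
2Q: tangent at (42, 59): λ = (3·42² + 9)/(2·59) ≡ 55/57. 57⁻¹ ≡ 15 (mod 61) since 57·15 = 855 ≡ 1, so λ ≡ 55·15 ≡ 32.
  x = λ² - 42 - 42 = 1024 - 84 ≡ 25; y = λ·(42 - 25) - 59 ≡ 58. → (25, 58)
3Q: (25, 58) + (42, 59). λ = (59 - 58)/(42 - 25) ≡ 1/17 mod 61. 17⁻¹ ≡ 18 (mod 61) since 17·18 = 306 ≡ 1, so λ ≡ 18.
  x = λ² - 25 - 42 = 324 - 67 ≡ 13; y = λ·(25 - 13) - 58 ≡ 36. → (13, 36)
4Q: (13, 36) + (42, 59). λ = (59 - 36)/(42 - 13) ≡ 23/29 mod 61. 29⁻¹ ≡ 40 (mod 61) since 29·40 = 1160 ≡ 1, so λ ≡ 5.
  x = λ² - 13 - 42 = 25 - 55 ≡ 31; y = λ·(13 - 31) - 36 ≡ 57. → (31, 57)

(31, 57)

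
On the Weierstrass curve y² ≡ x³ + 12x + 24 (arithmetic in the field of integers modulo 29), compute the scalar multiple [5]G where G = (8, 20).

(9, 7)

Double-and-add on 5 = (101)₂. Start with G = (8, 20) for the leading 1-bit.
double: tangent at (8, 20): λ = (3·8² + 12)/(2·20) ≡ 1/11. 11⁻¹ ≡ 8 (mod 29), so λ ≡ 1·8 ≡ 8.
  x = λ² - 8 - 8 = 64 - 16 ≡ 19; y = λ·(8 - 19) - 20 ≡ 8. → (19, 8)
double: tangent at (19, 8): λ = (3·19² + 12)/(2·8) ≡ 22/16. 16⁻¹ ≡ 20 (mod 29) since 16·20 = 320 ≡ 1, so λ ≡ 22·20 ≡ 5.
  x = λ² - 19 - 19 = 25 - 38 ≡ 16; y = λ·(19 - 16) - 8 ≡ 7. → (16, 7)
add G: (16, 7) + (8, 20). λ = (20 - 7)/(8 - 16) ≡ 13/21 mod 29. 21⁻¹ ≡ 18 (mod 29), so λ ≡ 2.
  x = λ² - 16 - 8 = 4 - 24 ≡ 9; y = λ·(16 - 9) - 7 ≡ 7. → (9, 7)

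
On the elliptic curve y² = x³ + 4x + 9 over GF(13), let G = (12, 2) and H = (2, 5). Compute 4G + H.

(3, 3)

First 4G:
Double-and-add on 4 = (100)₂. Start with G = (12, 2) for the leading 1-bit.
double: tangent at (12, 2): λ = (3·12² + 4)/(2·2) ≡ 7/4. 4⁻¹ ≡ 10 (mod 13), so λ ≡ 7·10 ≡ 5.
  x = λ² - 12 - 12 = 25 - 24 ≡ 1; y = λ·(12 - 1) - 2 ≡ 1. → (1, 1)
double: tangent at (1, 1): λ = (3·1² + 4)/(2·1) ≡ 7/2. 2⁻¹ ≡ 7 (mod 13) since 2·7 = 14 ≡ 1, so λ ≡ 7·7 ≡ 10.
  x = λ² - 1 - 1 = 100 - 2 ≡ 7; y = λ·(1 - 7) - 1 ≡ 4. → (7, 4)
4G = (7, 4).
Finally 4G + H:
(7, 4) + (2, 5). λ = (5 - 4)/(2 - 7) ≡ 1/8 mod 13. 8⁻¹ ≡ 5 (mod 13), so λ ≡ 5.
  x = λ² - 7 - 2 = 25 - 9 ≡ 3; y = λ·(7 - 3) - 4 ≡ 3. → (3, 3)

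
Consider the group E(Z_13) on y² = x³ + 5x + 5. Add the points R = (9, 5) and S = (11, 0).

(9, 5) + (11, 0). λ = (0 - 5)/(11 - 9) ≡ 8/2 mod 13. 2⁻¹ ≡ 7 (mod 13) since 2·7 = 14 ≡ 1, so λ ≡ 4.
  x = λ² - 9 - 11 = 16 - 20 ≡ 9; y = λ·(9 - 9) - 5 ≡ 8. → (9, 8)

(9, 8)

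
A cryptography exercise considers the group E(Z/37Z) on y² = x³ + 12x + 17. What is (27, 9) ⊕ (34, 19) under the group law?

(27, 9) + (34, 19). λ = (19 - 9)/(34 - 27) ≡ 10/7 mod 37. 7⁻¹ ≡ 16 (mod 37) since 7·16 = 112 ≡ 1, so λ ≡ 12.
  x = λ² - 27 - 34 = 144 - 61 ≡ 9; y = λ·(27 - 9) - 9 ≡ 22. → (9, 22)

(9, 22)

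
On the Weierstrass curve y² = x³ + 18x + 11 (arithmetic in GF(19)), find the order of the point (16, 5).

9

2P: tangent at (16, 5): λ = (3·16² + 18)/(2·5) ≡ 7/10. 10⁻¹ ≡ 2 (mod 19) since 10·2 = 20 ≡ 1, so λ ≡ 7·2 ≡ 14.
  x = λ² - 16 - 16 = 196 - 32 ≡ 12; y = λ·(16 - 12) - 5 ≡ 13. → (12, 13)
3P: (12, 13) + (16, 5). λ = (5 - 13)/(16 - 12) ≡ 11/4 mod 19. 4⁻¹ ≡ 5 (mod 19), so λ ≡ 17.
  x = λ² - 12 - 16 = 289 - 28 ≡ 14; y = λ·(12 - 14) - 13 ≡ 10. → (14, 10)
4P: (14, 10) + (16, 5). λ = (5 - 10)/(16 - 14) ≡ 14/2 mod 19. 2⁻¹ ≡ 10 (mod 19) since 2·10 = 20 ≡ 1, so λ ≡ 7.
  x = λ² - 14 - 16 = 49 - 30 ≡ 0; y = λ·(14 - 0) - 10 ≡ 12. → (0, 12)
5P: (0, 12) + (16, 5). λ = (5 - 12)/(16 - 0) ≡ 12/16 mod 19. 16⁻¹ ≡ 6 (mod 19), so λ ≡ 15.
  x = λ² - 0 - 16 = 225 - 16 ≡ 0; y = λ·(0 - 0) - 12 ≡ 7. → (0, 7)
6P: (0, 7) + (16, 5). λ = (5 - 7)/(16 - 0) ≡ 17/16 mod 19. 16⁻¹ ≡ 6 (mod 19) since 16·6 = 96 ≡ 1, so λ ≡ 7.
  x = λ² - 0 - 16 = 49 - 16 ≡ 14; y = λ·(0 - 14) - 7 ≡ 9. → (14, 9)
7P: (14, 9) + (16, 5). λ = (5 - 9)/(16 - 14) ≡ 15/2 mod 19. 2⁻¹ ≡ 10 (mod 19), so λ ≡ 17.
  x = λ² - 14 - 16 = 289 - 30 ≡ 12; y = λ·(14 - 12) - 9 ≡ 6. → (12, 6)
8P: (12, 6) + (16, 5). λ = (5 - 6)/(16 - 12) ≡ 18/4 mod 19. 4⁻¹ ≡ 5 (mod 19), so λ ≡ 14.
  x = λ² - 12 - 16 = 196 - 28 ≡ 16; y = λ·(12 - 16) - 6 ≡ 14. → (16, 14)
9P: (16, 14) + (16, 5): same x and y₁ ≡ -y₂, so the sum is the point at infinity.
9P = the point at infinity, so the order is 9.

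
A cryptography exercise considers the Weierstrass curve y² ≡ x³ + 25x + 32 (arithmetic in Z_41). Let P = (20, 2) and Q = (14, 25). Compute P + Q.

(16, 10)

(20, 2) + (14, 25). λ = (25 - 2)/(14 - 20) ≡ 23/35 mod 41. 35⁻¹ ≡ 34 (mod 41), so λ ≡ 3.
  x = λ² - 20 - 14 = 9 - 34 ≡ 16; y = λ·(20 - 16) - 2 ≡ 10. → (16, 10)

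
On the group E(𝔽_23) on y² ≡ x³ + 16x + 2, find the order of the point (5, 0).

2P: (5, 0) + (5, 0): same x and y₁ ≡ -y₂, so the sum is ∞.
2P = ∞, so the order is 2.

2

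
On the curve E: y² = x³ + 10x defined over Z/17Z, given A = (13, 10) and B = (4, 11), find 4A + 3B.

First 4A:
Double-and-add on 4 = (100)₂. Start with A = (13, 10) for the leading 1-bit.
double: tangent at (13, 10): λ = (3·13² + 10)/(2·10) ≡ 7/3. 3⁻¹ ≡ 6 (mod 17), so λ ≡ 7·6 ≡ 8.
  x = λ² - 13 - 13 = 64 - 26 ≡ 4; y = λ·(13 - 4) - 10 ≡ 11. → (4, 11)
double: tangent at (4, 11): λ = (3·4² + 10)/(2·11) ≡ 7/5. 5⁻¹ ≡ 7 (mod 17), so λ ≡ 7·7 ≡ 15.
  x = λ² - 4 - 4 = 225 - 8 ≡ 13; y = λ·(4 - 13) - 11 ≡ 7. → (13, 7)
4A = (13, 7).
Next 3B:
Repeated addition: build up to 3B.
2B: tangent at (4, 11): λ = (3·4² + 10)/(2·11) ≡ 7/5. 5⁻¹ ≡ 7 (mod 17), so λ ≡ 7·7 ≡ 15.
  x = λ² - 4 - 4 = 225 - 8 ≡ 13; y = λ·(4 - 13) - 11 ≡ 7. → (13, 7)
3B: (13, 7) + (4, 11). λ = (11 - 7)/(4 - 13) ≡ 4/8 mod 17. 8⁻¹ ≡ 15 (mod 17), so λ ≡ 9.
  x = λ² - 13 - 4 = 81 - 17 ≡ 13; y = λ·(13 - 13) - 7 ≡ 10. → (13, 10)
3B = (13, 10).
Finally 4A + 3B:
(13, 7) + (13, 10): same x and y₁ ≡ -y₂, so the sum is O.

O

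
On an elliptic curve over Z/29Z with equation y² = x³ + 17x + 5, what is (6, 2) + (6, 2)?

tangent at (6, 2): λ = (3·6² + 17)/(2·2) ≡ 9/4. 4⁻¹ ≡ 22 (mod 29), so λ ≡ 9·22 ≡ 24.
  x = λ² - 6 - 6 = 576 - 12 ≡ 13; y = λ·(6 - 13) - 2 ≡ 4. → (13, 4)

(13, 4)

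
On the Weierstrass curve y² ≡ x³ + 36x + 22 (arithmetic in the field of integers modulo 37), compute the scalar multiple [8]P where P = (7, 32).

(7, 32)

Repeated addition: build up to 8P.
2P: tangent at (7, 32): λ = (3·7² + 36)/(2·32) ≡ 35/27. 27⁻¹ ≡ 11 (mod 37), so λ ≡ 35·11 ≡ 15.
  x = λ² - 7 - 7 = 225 - 14 ≡ 26; y = λ·(7 - 26) - 32 ≡ 16. → (26, 16)
3P: (26, 16) + (7, 32). λ = (32 - 16)/(7 - 26) ≡ 16/18 mod 37. 18⁻¹ ≡ 35 (mod 37) since 18·35 = 630 ≡ 1, so λ ≡ 5.
  x = λ² - 26 - 7 = 25 - 33 ≡ 29; y = λ·(26 - 29) - 16 ≡ 6. → (29, 6)
4P: (29, 6) + (7, 32). λ = (32 - 6)/(7 - 29) ≡ 26/15 mod 37. 15⁻¹ ≡ 5 (mod 37), so λ ≡ 19.
  x = λ² - 29 - 7 = 361 - 36 ≡ 29; y = λ·(29 - 29) - 6 ≡ 31. → (29, 31)
5P: (29, 31) + (7, 32). λ = (32 - 31)/(7 - 29) ≡ 1/15 mod 37. 15⁻¹ ≡ 5 (mod 37), so λ ≡ 5.
  x = λ² - 29 - 7 = 25 - 36 ≡ 26; y = λ·(29 - 26) - 31 ≡ 21. → (26, 21)
6P: (26, 21) + (7, 32). λ = (32 - 21)/(7 - 26) ≡ 11/18 mod 37. 18⁻¹ ≡ 35 (mod 37) since 18·35 = 630 ≡ 1, so λ ≡ 15.
  x = λ² - 26 - 7 = 225 - 33 ≡ 7; y = λ·(26 - 7) - 21 ≡ 5. → (7, 5)
7P: (7, 5) + (7, 32): same x and y₁ ≡ -y₂, so the sum is O.
8P: O + (7, 32) = (7, 32) (identity).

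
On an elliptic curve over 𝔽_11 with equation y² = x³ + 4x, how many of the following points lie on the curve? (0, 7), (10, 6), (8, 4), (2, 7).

2

(0, 7): 7² ≡ 5, rhs ≡ 0 → off.
(10, 6): 6² ≡ 3, rhs ≡ 6 → off.
(8, 4): 4² ≡ 5, rhs ≡ 5 → on.
(2, 7): 7² ≡ 5, rhs ≡ 5 → on.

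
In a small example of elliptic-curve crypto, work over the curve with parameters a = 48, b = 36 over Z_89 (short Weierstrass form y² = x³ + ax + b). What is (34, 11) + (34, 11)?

tangent at (34, 11): λ = (3·34² + 48)/(2·11) ≡ 45/22. 22⁻¹ ≡ 85 (mod 89), so λ ≡ 45·85 ≡ 87.
  x = λ² - 34 - 34 = 7569 - 68 ≡ 25; y = λ·(34 - 25) - 11 ≡ 60. → (25, 60)

(25, 60)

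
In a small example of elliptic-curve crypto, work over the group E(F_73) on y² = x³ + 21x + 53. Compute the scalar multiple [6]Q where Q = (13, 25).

(5, 65)

Repeated addition: build up to 6Q.
2Q: tangent at (13, 25): λ = (3·13² + 21)/(2·25) ≡ 17/50. 50⁻¹ ≡ 19 (mod 73), so λ ≡ 17·19 ≡ 31.
  x = λ² - 13 - 13 = 961 - 26 ≡ 59; y = λ·(13 - 59) - 25 ≡ 9. → (59, 9)
3Q: (59, 9) + (13, 25). λ = (25 - 9)/(13 - 59) ≡ 16/27 mod 73. 27⁻¹ ≡ 46 (mod 73) since 27·46 = 1242 ≡ 1, so λ ≡ 6.
  x = λ² - 59 - 13 = 36 - 72 ≡ 37; y = λ·(59 - 37) - 9 ≡ 50. → (37, 50)
4Q: (37, 50) + (13, 25). λ = (25 - 50)/(13 - 37) ≡ 48/49 mod 73. 49⁻¹ ≡ 3 (mod 73), so λ ≡ 71.
  x = λ² - 37 - 13 = 5041 - 50 ≡ 27; y = λ·(37 - 27) - 50 ≡ 3. → (27, 3)
5Q: (27, 3) + (13, 25). λ = (25 - 3)/(13 - 27) ≡ 22/59 mod 73. 59⁻¹ ≡ 26 (mod 73), so λ ≡ 61.
  x = λ² - 27 - 13 = 3721 - 40 ≡ 31; y = λ·(27 - 31) - 3 ≡ 45. → (31, 45)
6Q: (31, 45) + (13, 25). λ = (25 - 45)/(13 - 31) ≡ 53/55 mod 73. 55⁻¹ ≡ 4 (mod 73) since 55·4 = 220 ≡ 1, so λ ≡ 66.
  x = λ² - 31 - 13 = 4356 - 44 ≡ 5; y = λ·(31 - 5) - 45 ≡ 65. → (5, 65)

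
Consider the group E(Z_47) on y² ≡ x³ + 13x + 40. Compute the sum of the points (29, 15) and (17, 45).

(19, 7)

(29, 15) + (17, 45). λ = (45 - 15)/(17 - 29) ≡ 30/35 mod 47. 35⁻¹ ≡ 43 (mod 47), so λ ≡ 21.
  x = λ² - 29 - 17 = 441 - 46 ≡ 19; y = λ·(29 - 19) - 15 ≡ 7. → (19, 7)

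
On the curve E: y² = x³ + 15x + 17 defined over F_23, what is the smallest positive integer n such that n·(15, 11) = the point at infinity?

5

2P: tangent at (15, 11): λ = (3·15² + 15)/(2·11) ≡ 0/22. 22⁻¹ ≡ 22 (mod 23), so λ ≡ 0·22 ≡ 0.
  x = λ² - 15 - 15 = 0 - 30 ≡ 16; y = λ·(15 - 16) - 11 ≡ 12. → (16, 12)
3P: (16, 12) + (15, 11). λ = (11 - 12)/(15 - 16) ≡ 22/22 mod 23. 22⁻¹ ≡ 22 (mod 23), so λ ≡ 1.
  x = λ² - 16 - 15 = 1 - 31 ≡ 16; y = λ·(16 - 16) - 12 ≡ 11. → (16, 11)
4P: (16, 11) + (15, 11). λ = (11 - 11)/(15 - 16) ≡ 0/22 mod 23. 22⁻¹ ≡ 22 (mod 23) since 22·22 = 484 ≡ 1, so λ ≡ 0.
  x = λ² - 16 - 15 = 0 - 31 ≡ 15; y = λ·(16 - 15) - 11 ≡ 12. → (15, 12)
5P: (15, 12) + (15, 11): same x and y₁ ≡ -y₂, so the sum is the point at infinity.
5P = the point at infinity, so the order is 5.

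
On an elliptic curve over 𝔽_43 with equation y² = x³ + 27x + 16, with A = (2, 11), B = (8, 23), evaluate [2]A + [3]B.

(37, 38)

First 2A:
Repeated addition: build up to 2A.
2A: tangent at (2, 11): λ = (3·2² + 27)/(2·11) ≡ 39/22. 22⁻¹ ≡ 2 (mod 43), so λ ≡ 39·2 ≡ 35.
  x = λ² - 2 - 2 = 1225 - 4 ≡ 17; y = λ·(2 - 17) - 11 ≡ 23. → (17, 23)
2A = (17, 23).
Next 3B:
Repeated addition: build up to 3B.
2B: tangent at (8, 23): λ = (3·8² + 27)/(2·23) ≡ 4/3. 3⁻¹ ≡ 29 (mod 43), so λ ≡ 4·29 ≡ 30.
  x = λ² - 8 - 8 = 900 - 16 ≡ 24; y = λ·(8 - 24) - 23 ≡ 13. → (24, 13)
3B: (24, 13) + (8, 23). λ = (23 - 13)/(8 - 24) ≡ 10/27 mod 43. 27⁻¹ ≡ 8 (mod 43) since 27·8 = 216 ≡ 1, so λ ≡ 37.
  x = λ² - 24 - 8 = 1369 - 32 ≡ 4; y = λ·(24 - 4) - 13 ≡ 39. → (4, 39)
3B = (4, 39).
Finally 2A + 3B:
(17, 23) + (4, 39). λ = (39 - 23)/(4 - 17) ≡ 16/30 mod 43. 30⁻¹ ≡ 33 (mod 43), so λ ≡ 12.
  x = λ² - 17 - 4 = 144 - 21 ≡ 37; y = λ·(17 - 37) - 23 ≡ 38. → (37, 38)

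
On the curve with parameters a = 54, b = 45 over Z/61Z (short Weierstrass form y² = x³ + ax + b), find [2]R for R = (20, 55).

tangent at (20, 55): λ = (3·20² + 54)/(2·55) ≡ 34/49. 49⁻¹ ≡ 5 (mod 61), so λ ≡ 34·5 ≡ 48.
  x = λ² - 20 - 20 = 2304 - 40 ≡ 7; y = λ·(20 - 7) - 55 ≡ 20. → (7, 20)

(7, 20)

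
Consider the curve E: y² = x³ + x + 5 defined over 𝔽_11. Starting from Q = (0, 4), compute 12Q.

(0, 4)

Double-and-add on 12 = (1100)₂. Start with Q = (0, 4) for the leading 1-bit.
double: tangent at (0, 4): λ = (3·0² + 1)/(2·4) ≡ 1/8. 8⁻¹ ≡ 7 (mod 11) since 8·7 = 56 ≡ 1, so λ ≡ 1·7 ≡ 7.
  x = λ² - 0 - 0 = 49 - 0 ≡ 5; y = λ·(0 - 5) - 4 ≡ 5. → (5, 5)
add Q: (5, 5) + (0, 4). λ = (4 - 5)/(0 - 5) ≡ 10/6 mod 11. 6⁻¹ ≡ 2 (mod 11), so λ ≡ 9.
  x = λ² - 5 - 0 = 81 - 5 ≡ 10; y = λ·(5 - 10) - 5 ≡ 5. → (10, 5)
double: tangent at (10, 5): λ = (3·10² + 1)/(2·5) ≡ 4/10. 10⁻¹ ≡ 10 (mod 11) since 10·10 = 100 ≡ 1, so λ ≡ 4·10 ≡ 7.
  x = λ² - 10 - 10 = 49 - 20 ≡ 7; y = λ·(10 - 7) - 5 ≡ 5. → (7, 5)
double: tangent at (7, 5): λ = (3·7² + 1)/(2·5) ≡ 5/10. 10⁻¹ ≡ 10 (mod 11), so λ ≡ 5·10 ≡ 6.
  x = λ² - 7 - 7 = 36 - 14 ≡ 0; y = λ·(7 - 0) - 5 ≡ 4. → (0, 4)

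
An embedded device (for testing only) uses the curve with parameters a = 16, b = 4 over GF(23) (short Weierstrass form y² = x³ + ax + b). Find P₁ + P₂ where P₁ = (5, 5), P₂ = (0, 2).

(5, 5) + (0, 2). λ = (2 - 5)/(0 - 5) ≡ 20/18 mod 23. 18⁻¹ ≡ 9 (mod 23), so λ ≡ 19.
  x = λ² - 5 - 0 = 361 - 5 ≡ 11; y = λ·(5 - 11) - 5 ≡ 19. → (11, 19)

(11, 19)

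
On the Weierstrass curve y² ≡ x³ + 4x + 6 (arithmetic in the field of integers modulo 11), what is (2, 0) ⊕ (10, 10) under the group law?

(4, 3)

(2, 0) + (10, 10). λ = (10 - 0)/(10 - 2) ≡ 10/8 mod 11. 8⁻¹ ≡ 7 (mod 11), so λ ≡ 4.
  x = λ² - 2 - 10 = 16 - 12 ≡ 4; y = λ·(2 - 4) - 0 ≡ 3. → (4, 3)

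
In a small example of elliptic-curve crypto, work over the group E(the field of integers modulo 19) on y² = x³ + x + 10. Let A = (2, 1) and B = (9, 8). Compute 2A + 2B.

First 2A:
Repeated addition: build up to 2A.
2A: tangent at (2, 1): λ = (3·2² + 1)/(2·1) ≡ 13/2. 2⁻¹ ≡ 10 (mod 19) since 2·10 = 20 ≡ 1, so λ ≡ 13·10 ≡ 16.
  x = λ² - 2 - 2 = 256 - 4 ≡ 5; y = λ·(2 - 5) - 1 ≡ 8. → (5, 8)
2A = (5, 8).
Next 2B:
Repeated addition: build up to 2B.
2B: tangent at (9, 8): λ = (3·9² + 1)/(2·8) ≡ 16/16. 16⁻¹ ≡ 6 (mod 19), so λ ≡ 16·6 ≡ 1.
  x = λ² - 9 - 9 = 1 - 18 ≡ 2; y = λ·(9 - 2) - 8 ≡ 18. → (2, 18)
2B = (2, 18).
Finally 2A + 2B:
(5, 8) + (2, 18). λ = (18 - 8)/(2 - 5) ≡ 10/16 mod 19. 16⁻¹ ≡ 6 (mod 19), so λ ≡ 3.
  x = λ² - 5 - 2 = 9 - 7 ≡ 2; y = λ·(5 - 2) - 8 ≡ 1. → (2, 1)

(2, 1)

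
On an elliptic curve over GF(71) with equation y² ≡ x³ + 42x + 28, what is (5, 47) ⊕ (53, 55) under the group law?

(5, 47) + (53, 55). λ = (55 - 47)/(53 - 5) ≡ 8/48 mod 71. 48⁻¹ ≡ 37 (mod 71), so λ ≡ 12.
  x = λ² - 5 - 53 = 144 - 58 ≡ 15; y = λ·(5 - 15) - 47 ≡ 46. → (15, 46)

(15, 46)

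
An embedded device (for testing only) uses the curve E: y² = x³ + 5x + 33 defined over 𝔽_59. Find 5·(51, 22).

(52, 56)

Write G = (51, 22).
Double-and-add on 5 = (101)₂. Start with G = (51, 22) for the leading 1-bit.
double: tangent at (51, 22): λ = (3·51² + 5)/(2·22) ≡ 20/44. 44⁻¹ ≡ 55 (mod 59), so λ ≡ 20·55 ≡ 38.
  x = λ² - 51 - 51 = 1444 - 102 ≡ 44; y = λ·(51 - 44) - 22 ≡ 8. → (44, 8)
double: tangent at (44, 8): λ = (3·44² + 5)/(2·8) ≡ 31/16. 16⁻¹ ≡ 48 (mod 59), so λ ≡ 31·48 ≡ 13.
  x = λ² - 44 - 44 = 169 - 88 ≡ 22; y = λ·(44 - 22) - 8 ≡ 42. → (22, 42)
add G: (22, 42) + (51, 22). λ = (22 - 42)/(51 - 22) ≡ 39/29 mod 59. 29⁻¹ ≡ 57 (mod 59), so λ ≡ 40.
  x = λ² - 22 - 51 = 1600 - 73 ≡ 52; y = λ·(22 - 52) - 42 ≡ 56. → (52, 56)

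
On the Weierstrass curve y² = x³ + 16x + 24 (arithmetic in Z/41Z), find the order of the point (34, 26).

2P: tangent at (34, 26): λ = (3·34² + 16)/(2·26) ≡ 40/11. 11⁻¹ ≡ 15 (mod 41) since 11·15 = 165 ≡ 1, so λ ≡ 40·15 ≡ 26.
  x = λ² - 34 - 34 = 676 - 68 ≡ 34; y = λ·(34 - 34) - 26 ≡ 15. → (34, 15)
3P: (34, 15) + (34, 26): same x and y₁ ≡ -y₂, so the sum is ∞.
3P = ∞, so the order is 3.

3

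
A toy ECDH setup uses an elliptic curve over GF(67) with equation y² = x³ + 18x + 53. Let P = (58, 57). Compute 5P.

(4, 16)

Repeated addition: build up to 5P.
2P: tangent at (58, 57): λ = (3·58² + 18)/(2·57) ≡ 60/47. 47⁻¹ ≡ 10 (mod 67) since 47·10 = 470 ≡ 1, so λ ≡ 60·10 ≡ 64.
  x = λ² - 58 - 58 = 4096 - 116 ≡ 27; y = λ·(58 - 27) - 57 ≡ 51. → (27, 51)
3P: (27, 51) + (58, 57). λ = (57 - 51)/(58 - 27) ≡ 6/31 mod 67. 31⁻¹ ≡ 13 (mod 67) since 31·13 = 403 ≡ 1, so λ ≡ 11.
  x = λ² - 27 - 58 = 121 - 85 ≡ 36; y = λ·(27 - 36) - 51 ≡ 51. → (36, 51)
4P: (36, 51) + (58, 57). λ = (57 - 51)/(58 - 36) ≡ 6/22 mod 67. 22⁻¹ ≡ 64 (mod 67), so λ ≡ 49.
  x = λ² - 36 - 58 = 2401 - 94 ≡ 29; y = λ·(36 - 29) - 51 ≡ 24. → (29, 24)
5P: (29, 24) + (58, 57). λ = (57 - 24)/(58 - 29) ≡ 33/29 mod 67. 29⁻¹ ≡ 37 (mod 67), so λ ≡ 15.
  x = λ² - 29 - 58 = 225 - 87 ≡ 4; y = λ·(29 - 4) - 24 ≡ 16. → (4, 16)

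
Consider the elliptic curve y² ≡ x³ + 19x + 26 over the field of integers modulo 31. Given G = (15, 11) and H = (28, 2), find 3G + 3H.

(15, 11)

First 3G:
Repeated addition: build up to 3G.
2G: tangent at (15, 11): λ = (3·15² + 19)/(2·11) ≡ 12/22. 22⁻¹ ≡ 24 (mod 31) since 22·24 = 528 ≡ 1, so λ ≡ 12·24 ≡ 9.
  x = λ² - 15 - 15 = 81 - 30 ≡ 20; y = λ·(15 - 20) - 11 ≡ 6. → (20, 6)
3G: (20, 6) + (15, 11). λ = (11 - 6)/(15 - 20) ≡ 5/26 mod 31. 26⁻¹ ≡ 6 (mod 31), so λ ≡ 30.
  x = λ² - 20 - 15 = 900 - 35 ≡ 28; y = λ·(20 - 28) - 6 ≡ 2. → (28, 2)
3G = (28, 2).
Next 3H:
Repeated addition: build up to 3H.
2H: tangent at (28, 2): λ = (3·28² + 19)/(2·2) ≡ 15/4. 4⁻¹ ≡ 8 (mod 31) since 4·8 = 32 ≡ 1, so λ ≡ 15·8 ≡ 27.
  x = λ² - 28 - 28 = 729 - 56 ≡ 22; y = λ·(28 - 22) - 2 ≡ 5. → (22, 5)
3H: (22, 5) + (28, 2). λ = (2 - 5)/(28 - 22) ≡ 28/6 mod 31. 6⁻¹ ≡ 26 (mod 31) since 6·26 = 156 ≡ 1, so λ ≡ 15.
  x = λ² - 22 - 28 = 225 - 50 ≡ 20; y = λ·(22 - 20) - 5 ≡ 25. → (20, 25)
3H = (20, 25).
Finally 3G + 3H:
(28, 2) + (20, 25). λ = (25 - 2)/(20 - 28) ≡ 23/23 mod 31. 23⁻¹ ≡ 27 (mod 31), so λ ≡ 1.
  x = λ² - 28 - 20 = 1 - 48 ≡ 15; y = λ·(28 - 15) - 2 ≡ 11. → (15, 11)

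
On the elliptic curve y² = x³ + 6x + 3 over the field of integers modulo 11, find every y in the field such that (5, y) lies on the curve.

2, 9

x³ + 6x + 3 = 158 ≡ 4 (mod 11).
Square roots of 4 mod 11: 2 and 9 (since 2² = 4 ≡ 4).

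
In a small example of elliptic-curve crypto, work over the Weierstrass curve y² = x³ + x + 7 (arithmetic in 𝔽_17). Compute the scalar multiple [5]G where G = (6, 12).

Double-and-add on 5 = (101)₂. Start with G = (6, 12) for the leading 1-bit.
double: tangent at (6, 12): λ = (3·6² + 1)/(2·12) ≡ 7/7. 7⁻¹ ≡ 5 (mod 17), so λ ≡ 7·5 ≡ 1.
  x = λ² - 6 - 6 = 1 - 12 ≡ 6; y = λ·(6 - 6) - 12 ≡ 5. → (6, 5)
double: tangent at (6, 5): λ = (3·6² + 1)/(2·5) ≡ 7/10. 10⁻¹ ≡ 12 (mod 17), so λ ≡ 7·12 ≡ 16.
  x = λ² - 6 - 6 = 256 - 12 ≡ 6; y = λ·(6 - 6) - 5 ≡ 12. → (6, 12)
add G: tangent at (6, 12): λ = (3·6² + 1)/(2·12) ≡ 7/7. 7⁻¹ ≡ 5 (mod 17) since 7·5 = 35 ≡ 1, so λ ≡ 7·5 ≡ 1.
  x = λ² - 6 - 6 = 1 - 12 ≡ 6; y = λ·(6 - 6) - 12 ≡ 5. → (6, 5)

(6, 5)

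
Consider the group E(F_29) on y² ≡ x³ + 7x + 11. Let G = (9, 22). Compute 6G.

(4, 4)

Double-and-add on 6 = (110)₂. Start with G = (9, 22) for the leading 1-bit.
double: tangent at (9, 22): λ = (3·9² + 7)/(2·22) ≡ 18/15. 15⁻¹ ≡ 2 (mod 29) since 15·2 = 30 ≡ 1, so λ ≡ 18·2 ≡ 7.
  x = λ² - 9 - 9 = 49 - 18 ≡ 2; y = λ·(9 - 2) - 22 ≡ 27. → (2, 27)
add G: (2, 27) + (9, 22). λ = (22 - 27)/(9 - 2) ≡ 24/7 mod 29. 7⁻¹ ≡ 25 (mod 29), so λ ≡ 20.
  x = λ² - 2 - 9 = 400 - 11 ≡ 12; y = λ·(2 - 12) - 27 ≡ 5. → (12, 5)
double: tangent at (12, 5): λ = (3·12² + 7)/(2·5) ≡ 4/10. 10⁻¹ ≡ 3 (mod 29), so λ ≡ 4·3 ≡ 12.
  x = λ² - 12 - 12 = 144 - 24 ≡ 4; y = λ·(12 - 4) - 5 ≡ 4. → (4, 4)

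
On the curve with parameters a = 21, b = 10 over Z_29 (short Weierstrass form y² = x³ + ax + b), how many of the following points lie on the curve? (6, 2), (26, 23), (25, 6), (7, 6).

4

(6, 2): 2² ≡ 4, rhs ≡ 4 → on.
(26, 23): 23² ≡ 7, rhs ≡ 7 → on.
(25, 6): 6² ≡ 7, rhs ≡ 7 → on.
(7, 6): 6² ≡ 7, rhs ≡ 7 → on.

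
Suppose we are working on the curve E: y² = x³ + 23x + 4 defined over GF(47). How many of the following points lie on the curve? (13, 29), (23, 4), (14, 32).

(13, 29): 29² ≡ 42, rhs ≡ 9 → off.
(23, 4): 4² ≡ 16, rhs ≡ 10 → off.
(14, 32): 32² ≡ 37, rhs ≡ 15 → off.

0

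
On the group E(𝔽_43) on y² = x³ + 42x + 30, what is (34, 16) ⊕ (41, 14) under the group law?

(34, 16) + (41, 14). λ = (14 - 16)/(41 - 34) ≡ 41/7 mod 43. 7⁻¹ ≡ 37 (mod 43) since 7·37 = 259 ≡ 1, so λ ≡ 12.
  x = λ² - 34 - 41 = 144 - 75 ≡ 26; y = λ·(34 - 26) - 16 ≡ 37. → (26, 37)

(26, 37)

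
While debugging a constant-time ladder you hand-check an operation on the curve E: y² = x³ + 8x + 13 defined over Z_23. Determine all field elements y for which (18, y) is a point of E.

x³ + 8x + 13 = 5989 ≡ 9 (mod 23).
Square roots of 9 mod 23: 3 and 20 (since 3² = 9 ≡ 9).

3, 20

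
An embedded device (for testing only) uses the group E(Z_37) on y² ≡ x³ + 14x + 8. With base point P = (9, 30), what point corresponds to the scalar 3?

Repeated addition: build up to 3P.
2P: tangent at (9, 30): λ = (3·9² + 14)/(2·30) ≡ 35/23. 23⁻¹ ≡ 29 (mod 37) since 23·29 = 667 ≡ 1, so λ ≡ 35·29 ≡ 16.
  x = λ² - 9 - 9 = 256 - 18 ≡ 16; y = λ·(9 - 16) - 30 ≡ 6. → (16, 6)
3P: (16, 6) + (9, 30). λ = (30 - 6)/(9 - 16) ≡ 24/30 mod 37. 30⁻¹ ≡ 21 (mod 37) since 30·21 = 630 ≡ 1, so λ ≡ 23.
  x = λ² - 16 - 9 = 529 - 25 ≡ 23; y = λ·(16 - 23) - 6 ≡ 18. → (23, 18)

(23, 18)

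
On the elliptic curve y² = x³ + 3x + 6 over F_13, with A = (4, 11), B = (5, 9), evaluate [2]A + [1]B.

First 2A:
Repeated addition: build up to 2A.
2A: tangent at (4, 11): λ = (3·4² + 3)/(2·11) ≡ 12/9. 9⁻¹ ≡ 3 (mod 13), so λ ≡ 12·3 ≡ 10.
  x = λ² - 4 - 4 = 100 - 8 ≡ 1; y = λ·(4 - 1) - 11 ≡ 6. → (1, 6)
2A = (1, 6).
Finally 2A + B:
(1, 6) + (5, 9). λ = (9 - 6)/(5 - 1) ≡ 3/4 mod 13. 4⁻¹ ≡ 10 (mod 13), so λ ≡ 4.
  x = λ² - 1 - 5 = 16 - 6 ≡ 10; y = λ·(1 - 10) - 6 ≡ 10. → (10, 10)

(10, 10)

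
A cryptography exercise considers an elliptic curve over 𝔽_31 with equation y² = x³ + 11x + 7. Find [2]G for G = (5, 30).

(10, 30)

tangent at (5, 30): λ = (3·5² + 11)/(2·30) ≡ 24/29. 29⁻¹ ≡ 15 (mod 31) since 29·15 = 435 ≡ 1, so λ ≡ 24·15 ≡ 19.
  x = λ² - 5 - 5 = 361 - 10 ≡ 10; y = λ·(5 - 10) - 30 ≡ 30. → (10, 30)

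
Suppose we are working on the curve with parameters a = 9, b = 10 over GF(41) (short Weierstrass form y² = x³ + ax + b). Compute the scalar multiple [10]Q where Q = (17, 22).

Double-and-add on 10 = (1010)₂. Start with Q = (17, 22) for the leading 1-bit.
double: tangent at (17, 22): λ = (3·17² + 9)/(2·22) ≡ 15/3. 3⁻¹ ≡ 14 (mod 41) since 3·14 = 42 ≡ 1, so λ ≡ 15·14 ≡ 5.
  x = λ² - 17 - 17 = 25 - 34 ≡ 32; y = λ·(17 - 32) - 22 ≡ 26. → (32, 26)
double: tangent at (32, 26): λ = (3·32² + 9)/(2·26) ≡ 6/11. 11⁻¹ ≡ 15 (mod 41), so λ ≡ 6·15 ≡ 8.
  x = λ² - 32 - 32 = 64 - 64 ≡ 0; y = λ·(32 - 0) - 26 ≡ 25. → (0, 25)
add Q: (0, 25) + (17, 22). λ = (22 - 25)/(17 - 0) ≡ 38/17 mod 41. 17⁻¹ ≡ 29 (mod 41) since 17·29 = 493 ≡ 1, so λ ≡ 36.
  x = λ² - 0 - 17 = 1296 - 17 ≡ 8; y = λ·(0 - 8) - 25 ≡ 15. → (8, 15)
double: tangent at (8, 15): λ = (3·8² + 9)/(2·15) ≡ 37/30. 30⁻¹ ≡ 26 (mod 41) since 30·26 = 780 ≡ 1, so λ ≡ 37·26 ≡ 19.
  x = λ² - 8 - 8 = 361 - 16 ≡ 17; y = λ·(8 - 17) - 15 ≡ 19. → (17, 19)

(17, 19)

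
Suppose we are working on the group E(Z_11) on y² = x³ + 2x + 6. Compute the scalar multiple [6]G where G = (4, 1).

Double-and-add on 6 = (110)₂. Start with G = (4, 1) for the leading 1-bit.
double: tangent at (4, 1): λ = (3·4² + 2)/(2·1) ≡ 6/2. 2⁻¹ ≡ 6 (mod 11), so λ ≡ 6·6 ≡ 3.
  x = λ² - 4 - 4 = 9 - 8 ≡ 1; y = λ·(4 - 1) - 1 ≡ 8. → (1, 8)
add G: (1, 8) + (4, 1). λ = (1 - 8)/(4 - 1) ≡ 4/3 mod 11. 3⁻¹ ≡ 4 (mod 11), so λ ≡ 5.
  x = λ² - 1 - 4 = 25 - 5 ≡ 9; y = λ·(1 - 9) - 8 ≡ 7. → (9, 7)
double: tangent at (9, 7): λ = (3·9² + 2)/(2·7) ≡ 3/3. 3⁻¹ ≡ 4 (mod 11), so λ ≡ 3·4 ≡ 1.
  x = λ² - 9 - 9 = 1 - 18 ≡ 5; y = λ·(9 - 5) - 7 ≡ 8. → (5, 8)

(5, 8)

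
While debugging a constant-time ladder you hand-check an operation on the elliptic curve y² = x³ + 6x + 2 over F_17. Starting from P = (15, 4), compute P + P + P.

(7, 9)

Repeated addition: build up to 3P.
2P: tangent at (15, 4): λ = (3·15² + 6)/(2·4) ≡ 1/8. 8⁻¹ ≡ 15 (mod 17), so λ ≡ 1·15 ≡ 15.
  x = λ² - 15 - 15 = 225 - 30 ≡ 8; y = λ·(15 - 8) - 4 ≡ 16. → (8, 16)
3P: (8, 16) + (15, 4). λ = (4 - 16)/(15 - 8) ≡ 5/7 mod 17. 7⁻¹ ≡ 5 (mod 17), so λ ≡ 8.
  x = λ² - 8 - 15 = 64 - 23 ≡ 7; y = λ·(8 - 7) - 16 ≡ 9. → (7, 9)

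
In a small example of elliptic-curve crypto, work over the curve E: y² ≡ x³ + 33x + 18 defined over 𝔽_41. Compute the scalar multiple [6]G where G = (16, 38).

Double-and-add on 6 = (110)₂. Start with G = (16, 38) for the leading 1-bit.
double: tangent at (16, 38): λ = (3·16² + 33)/(2·38) ≡ 22/35. 35⁻¹ ≡ 34 (mod 41) since 35·34 = 1190 ≡ 1, so λ ≡ 22·34 ≡ 10.
  x = λ² - 16 - 16 = 100 - 32 ≡ 27; y = λ·(16 - 27) - 38 ≡ 16. → (27, 16)
add G: (27, 16) + (16, 38). λ = (38 - 16)/(16 - 27) ≡ 22/30 mod 41. 30⁻¹ ≡ 26 (mod 41) since 30·26 = 780 ≡ 1, so λ ≡ 39.
  x = λ² - 27 - 16 = 1521 - 43 ≡ 2; y = λ·(27 - 2) - 16 ≡ 16. → (2, 16)
double: tangent at (2, 16): λ = (3·2² + 33)/(2·16) ≡ 4/32. 32⁻¹ ≡ 9 (mod 41) since 32·9 = 288 ≡ 1, so λ ≡ 4·9 ≡ 36.
  x = λ² - 2 - 2 = 1296 - 4 ≡ 21; y = λ·(2 - 21) - 16 ≡ 38. → (21, 38)

(21, 38)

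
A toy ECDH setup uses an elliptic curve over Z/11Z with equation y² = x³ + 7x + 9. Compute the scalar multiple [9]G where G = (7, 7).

(9, 3)

Repeated addition: build up to 9G.
2G: tangent at (7, 7): λ = (3·7² + 7)/(2·7) ≡ 0/3. 3⁻¹ ≡ 4 (mod 11), so λ ≡ 0·4 ≡ 0.
  x = λ² - 7 - 7 = 0 - 14 ≡ 8; y = λ·(7 - 8) - 7 ≡ 4. → (8, 4)
3G: (8, 4) + (7, 7). λ = (7 - 4)/(7 - 8) ≡ 3/10 mod 11. 10⁻¹ ≡ 10 (mod 11), so λ ≡ 8.
  x = λ² - 8 - 7 = 64 - 15 ≡ 5; y = λ·(8 - 5) - 4 ≡ 9. → (5, 9)
4G: (5, 9) + (7, 7). λ = (7 - 9)/(7 - 5) ≡ 9/2 mod 11. 2⁻¹ ≡ 6 (mod 11), so λ ≡ 10.
  x = λ² - 5 - 7 = 100 - 12 ≡ 0; y = λ·(5 - 0) - 9 ≡ 8. → (0, 8)
5G: (0, 8) + (7, 7). λ = (7 - 8)/(7 - 0) ≡ 10/7 mod 11. 7⁻¹ ≡ 8 (mod 11) since 7·8 = 56 ≡ 1, so λ ≡ 3.
  x = λ² - 0 - 7 = 9 - 7 ≡ 2; y = λ·(0 - 2) - 8 ≡ 8. → (2, 8)
6G: (2, 8) + (7, 7). λ = (7 - 8)/(7 - 2) ≡ 10/5 mod 11. 5⁻¹ ≡ 9 (mod 11), so λ ≡ 2.
  x = λ² - 2 - 7 = 4 - 9 ≡ 6; y = λ·(2 - 6) - 8 ≡ 6. → (6, 6)
7G: (6, 6) + (7, 7). λ = (7 - 6)/(7 - 6) ≡ 1/1 mod 11. 1⁻¹ ≡ 1 (mod 11) since 1·1 = 1 ≡ 1, so λ ≡ 1.
  x = λ² - 6 - 7 = 1 - 13 ≡ 10; y = λ·(6 - 10) - 6 ≡ 1. → (10, 1)
8G: (10, 1) + (7, 7). λ = (7 - 1)/(7 - 10) ≡ 6/8 mod 11. 8⁻¹ ≡ 7 (mod 11) since 8·7 = 56 ≡ 1, so λ ≡ 9.
  x = λ² - 10 - 7 = 81 - 17 ≡ 9; y = λ·(10 - 9) - 1 ≡ 8. → (9, 8)
9G: (9, 8) + (7, 7). λ = (7 - 8)/(7 - 9) ≡ 10/9 mod 11. 9⁻¹ ≡ 5 (mod 11), so λ ≡ 6.
  x = λ² - 9 - 7 = 36 - 16 ≡ 9; y = λ·(9 - 9) - 8 ≡ 3. → (9, 3)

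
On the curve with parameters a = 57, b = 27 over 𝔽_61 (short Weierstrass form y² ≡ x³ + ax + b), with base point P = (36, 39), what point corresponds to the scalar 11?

Repeated addition: build up to 11P.
2P: tangent at (36, 39): λ = (3·36² + 57)/(2·39) ≡ 41/17. 17⁻¹ ≡ 18 (mod 61) since 17·18 = 306 ≡ 1, so λ ≡ 41·18 ≡ 6.
  x = λ² - 36 - 36 = 36 - 72 ≡ 25; y = λ·(36 - 25) - 39 ≡ 27. → (25, 27)
3P: (25, 27) + (36, 39). λ = (39 - 27)/(36 - 25) ≡ 12/11 mod 61. 11⁻¹ ≡ 50 (mod 61), so λ ≡ 51.
  x = λ² - 25 - 36 = 2601 - 61 ≡ 39; y = λ·(25 - 39) - 27 ≡ 52. → (39, 52)
4P: (39, 52) + (36, 39). λ = (39 - 52)/(36 - 39) ≡ 48/58 mod 61. 58⁻¹ ≡ 20 (mod 61), so λ ≡ 45.
  x = λ² - 39 - 36 = 2025 - 75 ≡ 59; y = λ·(39 - 59) - 52 ≡ 24. → (59, 24)
5P: (59, 24) + (36, 39). λ = (39 - 24)/(36 - 59) ≡ 15/38 mod 61. 38⁻¹ ≡ 53 (mod 61), so λ ≡ 2.
  x = λ² - 59 - 36 = 4 - 95 ≡ 31; y = λ·(59 - 31) - 24 ≡ 32. → (31, 32)
6P: (31, 32) + (36, 39). λ = (39 - 32)/(36 - 31) ≡ 7/5 mod 61. 5⁻¹ ≡ 49 (mod 61), so λ ≡ 38.
  x = λ² - 31 - 36 = 1444 - 67 ≡ 35; y = λ·(31 - 35) - 32 ≡ 60. → (35, 60)
7P: (35, 60) + (36, 39). λ = (39 - 60)/(36 - 35) ≡ 40/1 mod 61. 1⁻¹ ≡ 1 (mod 61), so λ ≡ 40.
  x = λ² - 35 - 36 = 1600 - 71 ≡ 4; y = λ·(35 - 4) - 60 ≡ 21. → (4, 21)
8P: (4, 21) + (36, 39). λ = (39 - 21)/(36 - 4) ≡ 18/32 mod 61. 32⁻¹ ≡ 21 (mod 61) since 32·21 = 672 ≡ 1, so λ ≡ 12.
  x = λ² - 4 - 36 = 144 - 40 ≡ 43; y = λ·(4 - 43) - 21 ≡ 60. → (43, 60)
9P: (43, 60) + (36, 39). λ = (39 - 60)/(36 - 43) ≡ 40/54 mod 61. 54⁻¹ ≡ 26 (mod 61), so λ ≡ 3.
  x = λ² - 43 - 36 = 9 - 79 ≡ 52; y = λ·(43 - 52) - 60 ≡ 35. → (52, 35)
10P: (52, 35) + (36, 39). λ = (39 - 35)/(36 - 52) ≡ 4/45 mod 61. 45⁻¹ ≡ 19 (mod 61), so λ ≡ 15.
  x = λ² - 52 - 36 = 225 - 88 ≡ 15; y = λ·(52 - 15) - 35 ≡ 32. → (15, 32)
11P: (15, 32) + (36, 39). λ = (39 - 32)/(36 - 15) ≡ 7/21 mod 61. 21⁻¹ ≡ 32 (mod 61) since 21·32 = 672 ≡ 1, so λ ≡ 41.
  x = λ² - 15 - 36 = 1681 - 51 ≡ 44; y = λ·(15 - 44) - 32 ≡ 60. → (44, 60)

(44, 60)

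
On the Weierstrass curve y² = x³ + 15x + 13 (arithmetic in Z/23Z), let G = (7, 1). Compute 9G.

Repeated addition: build up to 9G.
2G: tangent at (7, 1): λ = (3·7² + 15)/(2·1) ≡ 1/2. 2⁻¹ ≡ 12 (mod 23) since 2·12 = 24 ≡ 1, so λ ≡ 1·12 ≡ 12.
  x = λ² - 7 - 7 = 144 - 14 ≡ 15; y = λ·(7 - 15) - 1 ≡ 18. → (15, 18)
3G: (15, 18) + (7, 1). λ = (1 - 18)/(7 - 15) ≡ 6/15 mod 23. 15⁻¹ ≡ 20 (mod 23), so λ ≡ 5.
  x = λ² - 15 - 7 = 25 - 22 ≡ 3; y = λ·(15 - 3) - 18 ≡ 19. → (3, 19)
4G: (3, 19) + (7, 1). λ = (1 - 19)/(7 - 3) ≡ 5/4 mod 23. 4⁻¹ ≡ 6 (mod 23), so λ ≡ 7.
  x = λ² - 3 - 7 = 49 - 10 ≡ 16; y = λ·(3 - 16) - 19 ≡ 5. → (16, 5)
5G: (16, 5) + (7, 1). λ = (1 - 5)/(7 - 16) ≡ 19/14 mod 23. 14⁻¹ ≡ 5 (mod 23), so λ ≡ 3.
  x = λ² - 16 - 7 = 9 - 23 ≡ 9; y = λ·(16 - 9) - 5 ≡ 16. → (9, 16)
6G: (9, 16) + (7, 1). λ = (1 - 16)/(7 - 9) ≡ 8/21 mod 23. 21⁻¹ ≡ 11 (mod 23), so λ ≡ 19.
  x = λ² - 9 - 7 = 361 - 16 ≡ 0; y = λ·(9 - 0) - 16 ≡ 17. → (0, 17)
7G: (0, 17) + (7, 1). λ = (1 - 17)/(7 - 0) ≡ 7/7 mod 23. 7⁻¹ ≡ 10 (mod 23), so λ ≡ 1.
  x = λ² - 0 - 7 = 1 - 7 ≡ 17; y = λ·(0 - 17) - 17 ≡ 12. → (17, 12)
8G: (17, 12) + (7, 1). λ = (1 - 12)/(7 - 17) ≡ 12/13 mod 23. 13⁻¹ ≡ 16 (mod 23) since 13·16 = 208 ≡ 1, so λ ≡ 8.
  x = λ² - 17 - 7 = 64 - 24 ≡ 17; y = λ·(17 - 17) - 12 ≡ 11. → (17, 11)
9G: (17, 11) + (7, 1). λ = (1 - 11)/(7 - 17) ≡ 13/13 mod 23. 13⁻¹ ≡ 16 (mod 23) since 13·16 = 208 ≡ 1, so λ ≡ 1.
  x = λ² - 17 - 7 = 1 - 24 ≡ 0; y = λ·(17 - 0) - 11 ≡ 6. → (0, 6)

(0, 6)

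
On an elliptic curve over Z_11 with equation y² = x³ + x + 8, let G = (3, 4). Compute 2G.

tangent at (3, 4): λ = (3·3² + 1)/(2·4) ≡ 6/8. 8⁻¹ ≡ 7 (mod 11) since 8·7 = 56 ≡ 1, so λ ≡ 6·7 ≡ 9.
  x = λ² - 3 - 3 = 81 - 6 ≡ 9; y = λ·(3 - 9) - 4 ≡ 8. → (9, 8)

(9, 8)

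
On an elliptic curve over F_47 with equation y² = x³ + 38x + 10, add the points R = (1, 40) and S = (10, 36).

(1, 40) + (10, 36). λ = (36 - 40)/(10 - 1) ≡ 43/9 mod 47. 9⁻¹ ≡ 21 (mod 47) since 9·21 = 189 ≡ 1, so λ ≡ 10.
  x = λ² - 1 - 10 = 100 - 11 ≡ 42; y = λ·(1 - 42) - 40 ≡ 20. → (42, 20)

(42, 20)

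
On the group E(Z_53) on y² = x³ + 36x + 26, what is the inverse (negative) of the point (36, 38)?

(36, 15)

-(36, 38) = (36, -38 mod 53) = (36, 15).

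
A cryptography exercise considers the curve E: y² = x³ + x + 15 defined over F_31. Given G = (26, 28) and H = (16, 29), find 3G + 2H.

First 3G:
Repeated addition: build up to 3G.
2G: tangent at (26, 28): λ = (3·26² + 1)/(2·28) ≡ 14/25. 25⁻¹ ≡ 5 (mod 31) since 25·5 = 125 ≡ 1, so λ ≡ 14·5 ≡ 8.
  x = λ² - 26 - 26 = 64 - 52 ≡ 12; y = λ·(26 - 12) - 28 ≡ 22. → (12, 22)
3G: (12, 22) + (26, 28). λ = (28 - 22)/(26 - 12) ≡ 6/14 mod 31. 14⁻¹ ≡ 20 (mod 31), so λ ≡ 27.
  x = λ² - 12 - 26 = 729 - 38 ≡ 9; y = λ·(12 - 9) - 22 ≡ 28. → (9, 28)
3G = (9, 28).
Next 2H:
Repeated addition: build up to 2H.
2H: tangent at (16, 29): λ = (3·16² + 1)/(2·29) ≡ 25/27. 27⁻¹ ≡ 23 (mod 31), so λ ≡ 25·23 ≡ 17.
  x = λ² - 16 - 16 = 289 - 32 ≡ 9; y = λ·(16 - 9) - 29 ≡ 28. → (9, 28)
2H = (9, 28).
Finally 3G + 2H:
tangent at (9, 28): λ = (3·9² + 1)/(2·28) ≡ 27/25. 25⁻¹ ≡ 5 (mod 31), so λ ≡ 27·5 ≡ 11.
  x = λ² - 9 - 9 = 121 - 18 ≡ 10; y = λ·(9 - 10) - 28 ≡ 23. → (10, 23)

(10, 23)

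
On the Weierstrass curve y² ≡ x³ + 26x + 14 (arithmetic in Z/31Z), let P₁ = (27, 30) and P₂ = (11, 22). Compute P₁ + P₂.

(27, 30) + (11, 22). λ = (22 - 30)/(11 - 27) ≡ 23/15 mod 31. 15⁻¹ ≡ 29 (mod 31), so λ ≡ 16.
  x = λ² - 27 - 11 = 256 - 38 ≡ 1; y = λ·(27 - 1) - 30 ≡ 14. → (1, 14)

(1, 14)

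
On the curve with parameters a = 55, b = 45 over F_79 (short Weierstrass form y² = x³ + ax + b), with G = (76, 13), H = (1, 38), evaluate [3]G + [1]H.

First 3G:
Repeated addition: build up to 3G.
2G: tangent at (76, 13): λ = (3·76² + 55)/(2·13) ≡ 3/26. 26⁻¹ ≡ 76 (mod 79), so λ ≡ 3·76 ≡ 70.
  x = λ² - 76 - 76 = 4900 - 152 ≡ 8; y = λ·(76 - 8) - 13 ≡ 7. → (8, 7)
3G: (8, 7) + (76, 13). λ = (13 - 7)/(76 - 8) ≡ 6/68 mod 79. 68⁻¹ ≡ 43 (mod 79), so λ ≡ 21.
  x = λ² - 8 - 76 = 441 - 84 ≡ 41; y = λ·(8 - 41) - 7 ≡ 11. → (41, 11)
3G = (41, 11).
Finally 3G + H:
(41, 11) + (1, 38). λ = (38 - 11)/(1 - 41) ≡ 27/39 mod 79. 39⁻¹ ≡ 77 (mod 79) since 39·77 = 3003 ≡ 1, so λ ≡ 25.
  x = λ² - 41 - 1 = 625 - 42 ≡ 30; y = λ·(41 - 30) - 11 ≡ 27. → (30, 27)

(30, 27)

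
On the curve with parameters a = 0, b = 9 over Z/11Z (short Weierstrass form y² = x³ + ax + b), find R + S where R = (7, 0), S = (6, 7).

(7, 0) + (6, 7). λ = (7 - 0)/(6 - 7) ≡ 7/10 mod 11. 10⁻¹ ≡ 10 (mod 11), so λ ≡ 4.
  x = λ² - 7 - 6 = 16 - 13 ≡ 3; y = λ·(7 - 3) - 0 ≡ 5. → (3, 5)

(3, 5)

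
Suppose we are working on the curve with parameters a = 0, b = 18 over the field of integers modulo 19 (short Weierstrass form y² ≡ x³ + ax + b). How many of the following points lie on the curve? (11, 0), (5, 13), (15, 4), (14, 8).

2

(11, 0): 0² ≡ 0, rhs ≡ 0 → on.
(5, 13): 13² ≡ 17, rhs ≡ 10 → off.
(15, 4): 4² ≡ 16, rhs ≡ 11 → off.
(14, 8): 8² ≡ 7, rhs ≡ 7 → on.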